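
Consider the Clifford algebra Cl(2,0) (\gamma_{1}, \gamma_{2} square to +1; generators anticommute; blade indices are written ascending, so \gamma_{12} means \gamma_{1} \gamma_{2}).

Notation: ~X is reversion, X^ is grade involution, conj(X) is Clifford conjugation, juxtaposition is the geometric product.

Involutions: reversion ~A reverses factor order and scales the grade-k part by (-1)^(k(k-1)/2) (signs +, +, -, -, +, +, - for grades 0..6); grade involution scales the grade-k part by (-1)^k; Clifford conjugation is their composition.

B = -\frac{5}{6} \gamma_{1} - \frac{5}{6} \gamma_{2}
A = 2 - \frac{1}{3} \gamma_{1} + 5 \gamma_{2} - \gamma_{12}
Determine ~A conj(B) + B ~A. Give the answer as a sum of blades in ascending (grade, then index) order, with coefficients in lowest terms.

first term: \frac{35}{9} + \frac{5}{2} \gamma_{1} + \frac{5}{6} \gamma_{2} - \frac{40}{9} \gamma_{12}
second term: -\frac{35}{9} - \frac{5}{6} \gamma_{1} - \frac{5}{2} \gamma_{2} - \frac{40}{9} \gamma_{12}
Answer: \frac{5}{3} \gamma_{1} - \frac{5}{3} \gamma_{2} - \frac{80}{9} \gamma_{12}


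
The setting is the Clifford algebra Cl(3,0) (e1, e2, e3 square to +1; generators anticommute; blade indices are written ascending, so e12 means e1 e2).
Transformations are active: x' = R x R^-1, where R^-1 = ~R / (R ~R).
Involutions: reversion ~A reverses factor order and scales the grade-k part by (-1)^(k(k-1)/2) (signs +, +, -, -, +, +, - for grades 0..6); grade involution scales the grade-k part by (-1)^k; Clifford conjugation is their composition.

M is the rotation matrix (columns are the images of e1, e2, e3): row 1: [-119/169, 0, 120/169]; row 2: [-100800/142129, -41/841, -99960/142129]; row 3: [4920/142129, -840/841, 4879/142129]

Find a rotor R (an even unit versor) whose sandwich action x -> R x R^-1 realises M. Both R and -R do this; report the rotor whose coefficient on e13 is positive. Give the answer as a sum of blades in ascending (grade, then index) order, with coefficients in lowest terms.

Method: write R = a + b12*e12 + b13*e13 + b23*e23 with a^2 + b12^2 + b13^2 + b23^2 = 1 (so R^-1 = ~R). Expanding the columns R e_j ~R gives tr M = 4a^2 - 1 and, from the antisymmetric part, M21 - M12 = -4a*b12, M13 - M31 = 4a*b13, M32 - M23 = -4a*b23.
Here tr M = -102129/142129, so a^2 = (1 + tr M)/4 = 10000/142129 and a = ±100/377. Taking a = 100/377: M21 - M12 = -100800/142129, M13 - M31 = 96000/142129, M32 - M23 = -42000/142129, giving b12 = 252/377, b13 = 240/377, b23 = 105/377, i.e. R = 100/377 + 252/377*e12 + 240/377*e13 + 105/377*e23.
Its e13 coefficient is already positive.
Answer: 100/377 + 252/377*e12 + 240/377*e13 + 105/377*e23. Why the constraint matters: R and -R act identically through the sandwich — M has trace -102129/142129 either way — so only the sign condition on e13 picks one of the two preimages.


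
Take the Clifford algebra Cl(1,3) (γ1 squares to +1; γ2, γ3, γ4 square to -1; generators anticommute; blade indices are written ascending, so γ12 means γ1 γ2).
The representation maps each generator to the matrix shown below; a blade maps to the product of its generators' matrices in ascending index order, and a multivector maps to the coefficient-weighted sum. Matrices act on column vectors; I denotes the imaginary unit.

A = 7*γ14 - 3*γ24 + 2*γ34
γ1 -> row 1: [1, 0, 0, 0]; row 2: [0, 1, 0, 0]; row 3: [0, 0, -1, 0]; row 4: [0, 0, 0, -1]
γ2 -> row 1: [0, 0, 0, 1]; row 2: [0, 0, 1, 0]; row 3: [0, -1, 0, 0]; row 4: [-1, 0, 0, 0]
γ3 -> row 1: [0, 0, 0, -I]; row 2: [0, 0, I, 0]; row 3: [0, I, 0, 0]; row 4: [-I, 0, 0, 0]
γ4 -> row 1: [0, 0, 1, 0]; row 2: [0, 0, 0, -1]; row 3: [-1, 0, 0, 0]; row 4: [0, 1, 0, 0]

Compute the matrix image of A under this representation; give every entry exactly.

Bivector images (products of the table entries): rho(γ14) = rho(γ1)rho(γ4) = row 1: [0, 0, 1, 0]; row 2: [0, 0, 0, -1]; row 3: [1, 0, 0, 0]; row 4: [0, -1, 0, 0]; rho(γ24) = rho(γ2)rho(γ4) = row 1: [0, 1, 0, 0]; row 2: [-1, 0, 0, 0]; row 3: [0, 0, 0, 1]; row 4: [0, 0, -1, 0]; rho(γ34) = rho(γ3)rho(γ4) = row 1: [0, -I, 0, 0]; row 2: [-I, 0, 0, 0]; row 3: [0, 0, 0, -I]; row 4: [0, 0, -I, 0].
M = (7)*rho(γ14) + (-3)*rho(γ24) + (2)*rho(γ34), summed entrywise:
Answer: row 1: [0, -3 - 2*I, 7, 0]; row 2: [3 - 2*I, 0, 0, -7]; row 3: [7, 0, 0, -3 - 2*I]; row 4: [0, -7, 3 - 2*I, 0]


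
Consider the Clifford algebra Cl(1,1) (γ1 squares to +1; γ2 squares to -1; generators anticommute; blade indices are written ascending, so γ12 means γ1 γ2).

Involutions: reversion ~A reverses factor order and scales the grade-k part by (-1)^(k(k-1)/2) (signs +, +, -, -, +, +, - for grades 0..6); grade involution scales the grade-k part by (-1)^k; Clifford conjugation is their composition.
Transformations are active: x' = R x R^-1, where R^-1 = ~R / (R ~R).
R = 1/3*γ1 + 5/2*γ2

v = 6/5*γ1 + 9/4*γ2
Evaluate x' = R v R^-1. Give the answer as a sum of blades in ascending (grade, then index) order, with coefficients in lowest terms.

~R = 1/3*γ1 + 5/2*γ2, and R ~R = -221/36, so R^-1 = ~R / (-221/36).
R v = -209/40 - 9/4*γ12
Answer: -699/1105*γ1 + 1773/884*γ2


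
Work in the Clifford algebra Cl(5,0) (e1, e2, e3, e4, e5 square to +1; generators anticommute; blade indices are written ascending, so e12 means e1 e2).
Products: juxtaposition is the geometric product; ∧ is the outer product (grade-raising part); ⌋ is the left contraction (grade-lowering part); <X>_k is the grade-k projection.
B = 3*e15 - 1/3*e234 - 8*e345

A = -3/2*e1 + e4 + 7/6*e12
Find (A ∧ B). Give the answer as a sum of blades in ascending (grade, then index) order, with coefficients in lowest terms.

step 1: -3*e145 + 1/2*e1234 + 12*e1345 - 28/3*e12345
Answer: -3*e145 + 1/2*e1234 + 12*e1345 - 28/3*e12345


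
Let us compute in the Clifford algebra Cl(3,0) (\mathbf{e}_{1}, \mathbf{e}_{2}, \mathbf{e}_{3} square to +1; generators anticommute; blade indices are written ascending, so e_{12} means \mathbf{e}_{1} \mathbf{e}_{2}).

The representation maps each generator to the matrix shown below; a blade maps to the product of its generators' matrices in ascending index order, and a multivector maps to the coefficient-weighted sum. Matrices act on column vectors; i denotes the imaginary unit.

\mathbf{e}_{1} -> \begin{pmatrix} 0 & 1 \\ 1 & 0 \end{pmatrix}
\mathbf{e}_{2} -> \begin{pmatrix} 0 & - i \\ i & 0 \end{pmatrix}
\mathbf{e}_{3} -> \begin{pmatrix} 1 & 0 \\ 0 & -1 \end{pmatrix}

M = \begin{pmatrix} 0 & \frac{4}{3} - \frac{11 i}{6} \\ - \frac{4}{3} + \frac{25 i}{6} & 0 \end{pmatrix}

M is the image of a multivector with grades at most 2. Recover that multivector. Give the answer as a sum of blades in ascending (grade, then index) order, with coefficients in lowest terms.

Method: 1, rho(e_{1}), rho(e_{2}), rho(e_{3}) form a trace-orthogonal basis of the 2x2 complex matrices (tr(X Y) = 2 if X = Y, else 0), so M = m0*1 + m1*rho(e_{1}) + m2*rho(e_{2}) + m3*rho(e_{3}) with m0 = tr(M)/2 = 0, m1 = tr(M rho(e_{1}))/2 = \frac{7 i}{6}, m2 = tr(M rho(e_{2}))/2 = 3 + \frac{4 i}{3}, m3 = tr(M rho(e_{3}))/2 = 0.
Multiplying table entries, the bivector images are rho(e_{12}) = i*rho(e_{3}), rho(e_{13}) = -i*rho(e_{2}), rho(e_{23}) = i*rho(e_{1}); with real blade coefficients the real parts of m0..m3 are the coefficients of 1, e_{1}, e_{2}, e_{3} and the imaginary parts give the bivectors (e_{23}: Im m1, e_{13}: -Im m2, e_{12}: Im m3).
Answer: 3 e_{2} - \frac{4}{3} e_{13} + \frac{7}{6} e_{23}


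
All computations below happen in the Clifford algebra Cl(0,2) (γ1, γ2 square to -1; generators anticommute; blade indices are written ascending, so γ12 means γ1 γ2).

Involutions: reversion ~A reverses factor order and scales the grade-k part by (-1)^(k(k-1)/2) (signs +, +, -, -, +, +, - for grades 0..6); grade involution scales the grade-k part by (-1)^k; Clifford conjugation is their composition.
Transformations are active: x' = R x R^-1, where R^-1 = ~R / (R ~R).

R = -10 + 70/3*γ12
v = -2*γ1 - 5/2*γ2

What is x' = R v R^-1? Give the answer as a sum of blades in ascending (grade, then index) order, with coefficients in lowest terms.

~R = -10 - 70/3*γ12, and R ~R = 5800/9, so R^-1 = ~R / (5800/9).
R v = 235/3*γ1 - 65/3*γ2
Answer: -25/58*γ1 + 92/29*γ2


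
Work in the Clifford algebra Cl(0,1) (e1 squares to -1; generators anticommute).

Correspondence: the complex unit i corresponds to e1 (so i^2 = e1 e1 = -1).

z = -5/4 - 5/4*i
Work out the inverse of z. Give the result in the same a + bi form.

In blades: z = -5/4 - 5/4*e1.
With qbar = -5/4 + 5/4*e1 (scalar fixed, mapped units negated), z qbar = 25/8 (the sum of squared coefficients), so z^-1 = qbar / (25/8) = -2/5 + 2/5*e1; translating back:
Answer: -2/5 + 2/5*i


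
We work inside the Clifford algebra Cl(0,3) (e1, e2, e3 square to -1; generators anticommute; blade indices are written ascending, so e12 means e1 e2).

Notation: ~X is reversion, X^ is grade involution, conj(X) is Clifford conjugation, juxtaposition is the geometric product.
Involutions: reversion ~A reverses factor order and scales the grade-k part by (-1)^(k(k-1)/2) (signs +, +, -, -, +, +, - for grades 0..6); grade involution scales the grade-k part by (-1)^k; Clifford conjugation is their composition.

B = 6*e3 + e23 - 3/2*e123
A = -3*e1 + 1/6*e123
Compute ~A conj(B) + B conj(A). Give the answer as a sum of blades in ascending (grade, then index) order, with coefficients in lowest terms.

first term: 1/4 - 1/6*e1 - e12 + 18*e13 - 9/2*e23 + 3*e123
second term: -1/4 - 1/6*e1 - e12 - 18*e13 + 9/2*e23 + 3*e123
Answer: -1/3*e1 - 2*e12 + 6*e123


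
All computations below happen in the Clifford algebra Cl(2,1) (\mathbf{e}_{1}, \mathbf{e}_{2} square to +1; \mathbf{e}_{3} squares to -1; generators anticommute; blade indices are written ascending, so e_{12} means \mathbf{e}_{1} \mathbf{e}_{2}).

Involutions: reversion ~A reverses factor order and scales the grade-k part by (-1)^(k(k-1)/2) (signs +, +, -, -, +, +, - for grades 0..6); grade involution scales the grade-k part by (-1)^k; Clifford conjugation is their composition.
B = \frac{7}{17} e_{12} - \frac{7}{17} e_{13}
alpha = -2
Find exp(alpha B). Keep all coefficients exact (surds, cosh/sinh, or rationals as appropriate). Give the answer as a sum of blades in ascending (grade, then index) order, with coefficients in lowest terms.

B^2 term by term: the squares give (\frac{7}{17})^2*(e_{12})^2 + (-\frac{7}{17})^2*(e_{13})^2 = \frac{49}{289}*(-1) + \frac{49}{289}*(+1) = 0 (each basis 2-blade squares to minus the product of its generators' squares); cross terms between blades sharing an index anticommute and cancel. So B^2 = 0.
B^2 = 0, so the series closes: exp(alpha B) = 1 + alpha B (parabolic case).
Answer: 1 - \frac{14}{17} e_{12} + \frac{14}{17} e_{13}


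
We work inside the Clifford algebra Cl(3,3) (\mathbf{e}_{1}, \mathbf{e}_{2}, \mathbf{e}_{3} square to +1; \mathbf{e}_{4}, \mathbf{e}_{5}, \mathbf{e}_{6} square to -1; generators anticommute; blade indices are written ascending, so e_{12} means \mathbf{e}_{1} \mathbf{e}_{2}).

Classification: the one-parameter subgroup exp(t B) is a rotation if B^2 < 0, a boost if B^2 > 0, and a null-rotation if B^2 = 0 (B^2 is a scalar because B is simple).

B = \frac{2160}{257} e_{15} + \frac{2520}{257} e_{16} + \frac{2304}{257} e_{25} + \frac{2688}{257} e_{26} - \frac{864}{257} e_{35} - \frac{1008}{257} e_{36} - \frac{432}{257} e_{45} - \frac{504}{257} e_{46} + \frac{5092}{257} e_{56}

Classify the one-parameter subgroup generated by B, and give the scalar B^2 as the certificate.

B^2 term by term: the squares give (\frac{2160}{257})^2*(e_{15})^2 + (\frac{2520}{257})^2*(e_{16})^2 + (\frac{2304}{257})^2*(e_{25})^2 + (\frac{2688}{257})^2*(e_{26})^2 + (-\frac{864}{257})^2*(e_{35})^2 + (-\frac{1008}{257})^2*(e_{36})^2 + (-\frac{432}{257})^2*(e_{45})^2 + (-\frac{504}{257})^2*(e_{46})^2 + (\frac{5092}{257})^2*(e_{56})^2 = \frac{4665600}{66049}*(+1) + \frac{6350400}{66049}*(+1) + \frac{5308416}{66049}*(+1) + \frac{7225344}{66049}*(+1) + \frac{746496}{66049}*(+1) + \frac{1016064}{66049}*(+1) + \frac{186624}{66049}*(-1) + \frac{254016}{66049}*(-1) + \frac{25928464}{66049}*(-1) = -16 (each basis 2-blade squares to minus the product of its generators' squares); cross terms between blades sharing an index anticommute and cancel; the commuting (index-disjoint) pairs give grade-4 terms 2*c*c'*(blade product), which cancel blade by blade — e_{1256}: -\frac{11612160}{66049} + \frac{11612160}{66049} = 0; e_{1356}: \frac{4354560}{66049} - \frac{4354560}{66049} = 0; e_{1456}: \frac{2177280}{66049} - \frac{2177280}{66049} = 0; e_{2356}: \frac{4644864}{66049} - \frac{4644864}{66049} = 0; e_{2456}: \frac{2322432}{66049} - \frac{2322432}{66049} = 0; e_{3456}: -\frac{870912}{66049} + \frac{870912}{66049} = 0 — confirming B is simple. So B^2 = -16.
Answer: rotation, certificate B^2 = -16. The scalar -16 is the complete invariant here: its sign names the subgroup type.


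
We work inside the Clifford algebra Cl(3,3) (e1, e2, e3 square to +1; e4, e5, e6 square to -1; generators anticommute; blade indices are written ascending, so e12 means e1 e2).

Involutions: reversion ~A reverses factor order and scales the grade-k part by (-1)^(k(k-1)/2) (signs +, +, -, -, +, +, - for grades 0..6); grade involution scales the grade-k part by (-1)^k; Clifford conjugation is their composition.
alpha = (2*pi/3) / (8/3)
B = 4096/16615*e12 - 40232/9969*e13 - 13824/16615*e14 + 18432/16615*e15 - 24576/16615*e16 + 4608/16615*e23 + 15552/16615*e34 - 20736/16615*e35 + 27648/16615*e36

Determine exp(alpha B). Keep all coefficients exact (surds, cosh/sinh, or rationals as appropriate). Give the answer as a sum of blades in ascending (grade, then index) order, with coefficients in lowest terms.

B^2 term by term: the squares give (4096/16615)^2*(e12)^2 + (-40232/9969)^2*(e13)^2 + (-13824/16615)^2*(e14)^2 + (18432/16615)^2*(e15)^2 + (-24576/16615)^2*(e16)^2 + (4608/16615)^2*(e23)^2 + (15552/16615)^2*(e34)^2 + (-20736/16615)^2*(e35)^2 + (27648/16615)^2*(e36)^2 = 16777216/276058225*(-1) + 1618613824/99380961*(-1) + 191102976/276058225*(+1) + 339738624/276058225*(+1) + 603979776/276058225*(+1) + 21233664/276058225*(-1) + 241864704/276058225*(+1) + 429981696/276058225*(+1) + 764411904/276058225*(+1) = -64/9 (each basis 2-blade squares to minus the product of its generators' squares); cross terms between blades sharing an index anticommute and cancel; the commuting (index-disjoint) pairs give grade-4 terms 2*c*c'*(blade product), which cancel blade by blade — e1234: 127401984/276058225 - 127401984/276058225 = 0; e1235: -169869312/276058225 + 169869312/276058225 = 0; e1236: 226492416/276058225 - 226492416/276058225 = 0; e1345: -573308928/276058225 + 573308928/276058225 = 0; e1346: 764411904/276058225 - 764411904/276058225 = 0; e1356: -1019215872/276058225 + 1019215872/276058225 = 0 — confirming B is simple. So B^2 = -64/9.
B^2 = -64/9 — B^2 < 0, so the exponential closes trigonometrically: l = 8/3, alpha*l = 2*pi/3, so exp(alpha B) = cos(2*pi/3) + (sin(2*pi/3)/(8/3))*B = -1/2 + (3*sqrt(3)/16)*B.
Answer: -1/2 + 768*sqrt(3)/16615*e12 - 5029*sqrt(3)/6646*e13 - 2592*sqrt(3)/16615*e14 + 3456*sqrt(3)/16615*e15 - 4608*sqrt(3)/16615*e16 + 864*sqrt(3)/16615*e23 + 2916*sqrt(3)/16615*e34 - 3888*sqrt(3)/16615*e35 + 5184*sqrt(3)/16615*e36


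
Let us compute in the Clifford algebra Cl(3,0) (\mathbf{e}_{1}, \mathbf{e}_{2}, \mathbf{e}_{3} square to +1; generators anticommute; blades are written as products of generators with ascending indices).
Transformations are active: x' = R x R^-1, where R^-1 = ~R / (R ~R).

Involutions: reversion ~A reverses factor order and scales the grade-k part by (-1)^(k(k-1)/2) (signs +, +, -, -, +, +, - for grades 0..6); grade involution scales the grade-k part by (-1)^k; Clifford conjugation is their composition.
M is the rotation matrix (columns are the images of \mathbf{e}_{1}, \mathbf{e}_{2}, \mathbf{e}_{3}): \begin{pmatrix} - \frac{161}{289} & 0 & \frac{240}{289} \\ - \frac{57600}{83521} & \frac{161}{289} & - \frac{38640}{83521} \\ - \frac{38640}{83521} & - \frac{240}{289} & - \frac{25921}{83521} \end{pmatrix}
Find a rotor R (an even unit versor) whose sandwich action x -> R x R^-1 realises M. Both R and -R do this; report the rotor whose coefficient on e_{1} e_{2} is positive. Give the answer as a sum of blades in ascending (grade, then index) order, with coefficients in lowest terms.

Method: write R = a + b12*e_{1} e_{2} + b13*e_{1} e_{3} + b23*e_{2} e_{3} with a^2 + b12^2 + b13^2 + b23^2 = 1 (so R^-1 = ~R). Expanding the columns R e_j ~R gives tr M = 4a^2 - 1 and, from the antisymmetric part, M21 - M12 = -4a*b12, M13 - M31 = 4a*b13, M32 - M23 = -4a*b23.
Here tr M = -\frac{25921}{83521}, so a^2 = (1 + tr M)/4 = \frac{14400}{83521} and a = ±\frac{120}{289}. Taking a = \frac{120}{289}: M21 - M12 = -\frac{57600}{83521}, M13 - M31 = \frac{108000}{83521}, M32 - M23 = -\frac{30720}{83521}, giving b12 = \frac{120}{289}, b13 = \frac{225}{289}, b23 = \frac{64}{289}, i.e. R = \frac{120}{289} + \frac{120}{289} e_{1} e_{2} + \frac{225}{289} e_{1} e_{3} + \frac{64}{289} e_{2} e_{3}.
Its e_{1} e_{2} coefficient is already positive.
Answer: \frac{120}{289} + \frac{120}{289} e_{1} e_{2} + \frac{225}{289} e_{1} e_{3} + \frac{64}{289} e_{2} e_{3}. Key observation: the double cover Spin(3) -> SO(3) sends R and -R to the same matrix (trace -\frac{25921}{83521} here), so the stated sign of the e_{1} e_{2} coefficient is what selects one sheet.


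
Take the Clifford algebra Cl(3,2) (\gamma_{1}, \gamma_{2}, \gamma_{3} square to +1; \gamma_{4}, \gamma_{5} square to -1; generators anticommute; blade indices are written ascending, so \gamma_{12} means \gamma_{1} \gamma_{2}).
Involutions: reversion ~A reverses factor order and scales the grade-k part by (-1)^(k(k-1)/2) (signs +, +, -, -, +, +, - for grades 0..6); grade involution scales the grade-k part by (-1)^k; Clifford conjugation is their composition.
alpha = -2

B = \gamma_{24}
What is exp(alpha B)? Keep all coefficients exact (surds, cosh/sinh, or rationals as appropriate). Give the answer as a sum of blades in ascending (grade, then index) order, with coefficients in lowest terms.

B^2 = (1)^2*(\gamma_{24})^2 = 1*(+1) = 1 (a basis 2-blade squares to minus the product of its generators' squares).
B^2 = 1 — the positive square puts this in the hyperbolic regime; l = 1, alpha*l = -2, so exp(alpha B) = cosh(-2) + (sinh(-2)/1)*B = \cosh{\left(2 \right)} + (- \sinh{\left(2 \right)})*B.
Answer: \cosh{\left(2 \right)} - \sinh{\left(2 \right)} \gamma_{24}


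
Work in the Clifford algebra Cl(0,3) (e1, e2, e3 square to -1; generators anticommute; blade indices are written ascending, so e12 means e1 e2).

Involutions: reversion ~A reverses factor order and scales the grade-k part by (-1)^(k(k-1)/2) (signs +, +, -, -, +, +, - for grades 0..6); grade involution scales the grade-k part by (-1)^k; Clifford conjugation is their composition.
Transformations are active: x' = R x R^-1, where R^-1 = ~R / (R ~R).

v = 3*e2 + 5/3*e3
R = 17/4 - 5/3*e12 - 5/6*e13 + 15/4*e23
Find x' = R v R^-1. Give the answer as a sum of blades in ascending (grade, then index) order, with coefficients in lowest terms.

~R = 17/4 + 5/3*e12 + 5/6*e13 - 15/4*e23, and R ~R = 2563/72, so R^-1 = ~R / (2563/72).
R v = 115/18*e1 + 13/2*e2 + 55/3*e3 - 5/18*e123
Answer: 3760/2563*e1 - 11233/7689*e2 + 7015/2563*e3


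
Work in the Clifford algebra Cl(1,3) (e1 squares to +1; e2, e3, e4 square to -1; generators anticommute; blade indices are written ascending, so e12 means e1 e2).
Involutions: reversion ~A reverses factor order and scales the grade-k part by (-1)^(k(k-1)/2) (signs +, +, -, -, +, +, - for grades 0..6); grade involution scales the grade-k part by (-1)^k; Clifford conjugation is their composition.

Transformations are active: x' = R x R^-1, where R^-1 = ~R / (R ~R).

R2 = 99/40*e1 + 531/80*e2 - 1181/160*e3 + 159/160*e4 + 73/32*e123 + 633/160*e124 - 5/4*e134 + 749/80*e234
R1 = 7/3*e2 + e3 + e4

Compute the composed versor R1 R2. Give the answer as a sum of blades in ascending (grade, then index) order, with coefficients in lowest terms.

Distribute over the terms of R1 (each basis-blade product reordered to ascending indices, repeated generators contracted through their squares):
(7/3*e2) R2 = -1239/80 - 231/40*e12 + 511/96*e13 + 1477/160*e14 - 8267/480*e23 + 371/160*e24 - 5243/240*e34 + 35/12*e1234
(e3) R2 = 1181/160 - 73/32*e12 - 99/40*e13 - 5/4*e14 - 531/80*e23 + 749/80*e24 + 159/160*e34 + 633/160*e1234
(e4) R2 = -159/160 - 633/160*e12 + 5/4*e13 - 99/40*e14 - 749/80*e23 - 531/80*e24 + 1181/160*e34 - 73/32*e1234
Summing the partial products and collecting blades:
Answer: -91/10 - 961/80*e12 + 1967/480*e13 + 881/160*e14 - 15947/480*e23 + 807/160*e24 - 3233/240*e34 + 551/120*e1234


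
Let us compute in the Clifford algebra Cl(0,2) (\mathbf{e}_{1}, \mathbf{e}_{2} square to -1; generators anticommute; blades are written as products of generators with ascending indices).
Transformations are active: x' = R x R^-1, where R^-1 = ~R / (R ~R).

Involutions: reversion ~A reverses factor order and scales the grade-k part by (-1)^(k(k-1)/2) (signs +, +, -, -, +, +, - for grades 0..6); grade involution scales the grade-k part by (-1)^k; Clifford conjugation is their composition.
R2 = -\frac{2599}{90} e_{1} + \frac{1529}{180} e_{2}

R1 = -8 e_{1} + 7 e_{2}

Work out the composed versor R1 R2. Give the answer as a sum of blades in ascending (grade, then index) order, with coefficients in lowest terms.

Distribute over the terms of R1 (each basis-blade product reordered to ascending indices, repeated generators contracted through their squares):
(-8 e_{1}) R2 = -\frac{10396}{45} - \frac{3058}{45} e_{1} e_{2}
(7 e_{2}) R2 = -\frac{10703}{180} + \frac{18193}{90} e_{1} e_{2}
Summing the partial products and collecting blades:
Answer: -\frac{17429}{60} + \frac{12077}{90} e_{1} e_{2}


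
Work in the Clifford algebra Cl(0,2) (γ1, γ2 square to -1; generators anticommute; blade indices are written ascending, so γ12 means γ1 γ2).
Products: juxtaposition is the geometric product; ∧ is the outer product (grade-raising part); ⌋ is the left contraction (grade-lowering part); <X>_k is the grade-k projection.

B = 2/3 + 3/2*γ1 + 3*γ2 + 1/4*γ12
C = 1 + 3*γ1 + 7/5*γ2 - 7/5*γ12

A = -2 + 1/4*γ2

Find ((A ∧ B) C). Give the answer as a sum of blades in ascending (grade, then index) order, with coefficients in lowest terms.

step 1: -4/3 - 3*γ1 - 35/6*γ2 - 7/8*γ12
step 2: 1753/120 + 287/120*γ1 - 581/40*γ2 + 343/24*γ12
Answer: 1753/120 + 287/120*γ1 - 581/40*γ2 + 343/24*γ12


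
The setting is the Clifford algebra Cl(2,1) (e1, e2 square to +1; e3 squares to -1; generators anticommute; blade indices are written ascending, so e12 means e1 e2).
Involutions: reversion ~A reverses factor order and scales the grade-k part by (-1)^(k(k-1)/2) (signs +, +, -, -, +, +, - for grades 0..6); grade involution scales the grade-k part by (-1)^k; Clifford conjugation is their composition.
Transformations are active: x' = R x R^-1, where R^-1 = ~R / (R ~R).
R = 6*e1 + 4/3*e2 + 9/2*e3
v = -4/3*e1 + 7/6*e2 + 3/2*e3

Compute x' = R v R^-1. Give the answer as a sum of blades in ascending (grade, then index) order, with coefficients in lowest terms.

~R = 6*e1 + 4/3*e2 + 9/2*e3, and R ~R = 631/36, so R^-1 = ~R / (631/36).
R v = -475/36 + 79/9*e12 + 15*e13 - 13/4*e23
Answer: -14576/1893*e1 - 12017/3786*e2 - 10443/1262*e3


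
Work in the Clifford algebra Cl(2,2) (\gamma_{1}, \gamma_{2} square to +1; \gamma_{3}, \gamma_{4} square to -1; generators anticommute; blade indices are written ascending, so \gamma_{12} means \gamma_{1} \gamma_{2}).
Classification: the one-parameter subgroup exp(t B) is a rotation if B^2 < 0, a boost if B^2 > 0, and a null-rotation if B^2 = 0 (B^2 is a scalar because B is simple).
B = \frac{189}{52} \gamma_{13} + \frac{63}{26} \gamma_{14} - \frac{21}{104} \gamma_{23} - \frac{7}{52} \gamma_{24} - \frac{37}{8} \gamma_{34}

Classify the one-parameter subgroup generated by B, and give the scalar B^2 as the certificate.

B^2 term by term: the squares give (\frac{189}{52})^2*(\gamma_{13})^2 + (\frac{63}{26})^2*(\gamma_{14})^2 + (-\frac{21}{104})^2*(\gamma_{23})^2 + (-\frac{7}{52})^2*(\gamma_{24})^2 + (-\frac{37}{8})^2*(\gamma_{34})^2 = \frac{35721}{2704}*(+1) + \frac{3969}{676}*(+1) + \frac{441}{10816}*(+1) + \frac{49}{2704}*(+1) + \frac{1369}{64}*(-1) = -\frac{9}{4} (each basis 2-blade squares to minus the product of its generators' squares); cross terms between blades sharing an index anticommute and cancel; the commuting (index-disjoint) pairs give grade-4 terms 2*c*c'*(blade product), which cancel blade by blade — \gamma_{1234}: \frac{1323}{1352} - \frac{1323}{1352} = 0 — confirming B is simple. So B^2 = -\frac{9}{4}.
Answer: rotation, certificate B^2 = -\frac{9}{4}. B^2 = -\frac{9}{4} is basis-independent, so its sign is the whole story.


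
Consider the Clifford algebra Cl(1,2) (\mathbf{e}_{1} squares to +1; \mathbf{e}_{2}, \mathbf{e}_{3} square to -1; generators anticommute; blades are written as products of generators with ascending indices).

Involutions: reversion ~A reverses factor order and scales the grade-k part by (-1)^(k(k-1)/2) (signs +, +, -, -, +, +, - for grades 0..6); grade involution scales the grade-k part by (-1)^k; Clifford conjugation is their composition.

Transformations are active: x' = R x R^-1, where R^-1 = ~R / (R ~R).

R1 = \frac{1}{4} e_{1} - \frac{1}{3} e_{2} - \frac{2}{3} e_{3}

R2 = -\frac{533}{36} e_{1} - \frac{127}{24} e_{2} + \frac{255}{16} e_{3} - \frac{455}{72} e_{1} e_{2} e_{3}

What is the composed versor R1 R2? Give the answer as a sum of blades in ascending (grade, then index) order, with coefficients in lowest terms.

Distribute over the terms of R1 (each basis-blade product reordered to ascending indices, repeated generators contracted through their squares):
(\frac{1}{4} e_{1}) R2 = -\frac{533}{144} - \frac{127}{96} e_{1} e_{2} + \frac{255}{64} e_{1} e_{3} - \frac{455}{288} e_{2} e_{3}
(-\frac{1}{3} e_{2}) R2 = -\frac{127}{72} - \frac{533}{108} e_{1} e_{2} + \frac{455}{216} e_{1} e_{3} - \frac{85}{16} e_{2} e_{3}
(-\frac{2}{3} e_{3}) R2 = \frac{85}{8} - \frac{455}{108} e_{1} e_{2} - \frac{533}{54} e_{1} e_{3} - \frac{127}{36} e_{2} e_{3}
Summing the partial products and collecting blades:
Answer: \frac{743}{144} - \frac{9047}{864} e_{1} e_{2} - \frac{2177}{576} e_{1} e_{3} - \frac{3001}{288} e_{2} e_{3}


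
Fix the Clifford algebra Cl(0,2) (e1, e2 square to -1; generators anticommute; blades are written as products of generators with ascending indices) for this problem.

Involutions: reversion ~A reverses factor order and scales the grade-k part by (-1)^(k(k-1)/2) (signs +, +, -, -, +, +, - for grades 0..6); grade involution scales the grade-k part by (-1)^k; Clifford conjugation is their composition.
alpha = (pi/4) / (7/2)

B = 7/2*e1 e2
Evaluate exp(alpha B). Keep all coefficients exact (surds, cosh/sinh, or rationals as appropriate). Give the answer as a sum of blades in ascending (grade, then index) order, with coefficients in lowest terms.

B^2 = (7/2)^2*(e1 e2)^2 = 49/4*(-1) = -49/4 (a basis 2-blade squares to minus the product of its generators' squares).
B^2 = -49/4 — the series telescopes trigonometrically here: l = 7/2, alpha*l = pi/4, so exp(alpha B) = cos(pi/4) + (sin(pi/4)/(7/2))*B = sqrt(2)/2 + (sqrt(2)/7)*B.
Answer: sqrt(2)/2 + sqrt(2)/2*e1 e2


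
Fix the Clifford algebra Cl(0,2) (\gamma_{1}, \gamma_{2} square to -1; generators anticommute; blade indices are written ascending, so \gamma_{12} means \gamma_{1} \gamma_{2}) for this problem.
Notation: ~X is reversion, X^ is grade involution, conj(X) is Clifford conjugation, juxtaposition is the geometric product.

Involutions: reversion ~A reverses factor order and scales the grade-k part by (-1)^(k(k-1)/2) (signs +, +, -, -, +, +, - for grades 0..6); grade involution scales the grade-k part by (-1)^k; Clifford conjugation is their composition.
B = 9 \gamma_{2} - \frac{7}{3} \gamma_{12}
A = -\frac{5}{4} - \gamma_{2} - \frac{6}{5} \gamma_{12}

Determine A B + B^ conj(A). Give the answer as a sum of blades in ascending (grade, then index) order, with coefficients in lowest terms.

first term: \frac{31}{5} + \frac{197}{15} \gamma_{1} - \frac{45}{4} \gamma_{2} + \frac{35}{12} \gamma_{12}
second term: \frac{59}{5} - \frac{127}{15} \gamma_{1} + \frac{45}{4} \gamma_{2} + \frac{35}{12} \gamma_{12}
Answer: 18 + \frac{14}{3} \gamma_{1} + \frac{35}{6} \gamma_{12}


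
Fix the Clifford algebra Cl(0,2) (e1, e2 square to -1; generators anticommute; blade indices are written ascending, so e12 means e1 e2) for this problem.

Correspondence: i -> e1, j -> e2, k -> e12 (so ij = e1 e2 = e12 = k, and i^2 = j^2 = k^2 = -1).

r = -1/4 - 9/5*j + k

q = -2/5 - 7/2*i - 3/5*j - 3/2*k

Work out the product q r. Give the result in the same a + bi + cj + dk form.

In blades: q = -2/5 - 7/2*e1 - 3/5*e2 - 3/2*e12, r = -1/4 - 9/5*e2 + e12.
Distribute q over r term by term (generator squares from the signature, products reordered to ascending indices): (-2/5)*r = 1/10 + 18/25*e2 - 2/5*e12; (-7/2*e1)*r = 7/8*e1 + 7/2*e2 + 63/10*e12; (-3/5*e2)*r = -27/25 - 3/5*e1 + 3/20*e2; (-3/2*e12)*r = 3/2 - 27/10*e1 + 3/8*e12.
Sum: 13/25 - 97/40*e1 + 437/100*e2 + 251/40*e12; translating back through the correspondence:
Answer: 13/25 - 97/40*i + 437/100*j + 251/40*k


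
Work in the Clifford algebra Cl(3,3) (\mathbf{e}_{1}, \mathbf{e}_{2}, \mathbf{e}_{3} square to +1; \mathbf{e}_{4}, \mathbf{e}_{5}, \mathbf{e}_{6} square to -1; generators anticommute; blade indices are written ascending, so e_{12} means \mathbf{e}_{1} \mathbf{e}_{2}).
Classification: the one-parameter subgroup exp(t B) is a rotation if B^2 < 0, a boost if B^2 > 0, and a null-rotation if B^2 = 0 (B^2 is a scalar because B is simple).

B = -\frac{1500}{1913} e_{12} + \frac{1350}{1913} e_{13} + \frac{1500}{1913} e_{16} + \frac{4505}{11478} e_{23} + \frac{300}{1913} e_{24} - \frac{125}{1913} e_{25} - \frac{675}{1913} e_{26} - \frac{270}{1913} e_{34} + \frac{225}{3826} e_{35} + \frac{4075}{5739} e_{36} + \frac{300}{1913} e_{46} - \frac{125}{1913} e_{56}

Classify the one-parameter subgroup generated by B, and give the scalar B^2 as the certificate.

B^2 term by term: the squares give (-\frac{1500}{1913})^2*(e_{12})^2 + (\frac{1350}{1913})^2*(e_{13})^2 + (\frac{1500}{1913})^2*(e_{16})^2 + (\frac{4505}{11478})^2*(e_{23})^2 + (\frac{300}{1913})^2*(e_{24})^2 + (-\frac{125}{1913})^2*(e_{25})^2 + (-\frac{675}{1913})^2*(e_{26})^2 + (-\frac{270}{1913})^2*(e_{34})^2 + (\frac{225}{3826})^2*(e_{35})^2 + (\frac{4075}{5739})^2*(e_{36})^2 + (\frac{300}{1913})^2*(e_{46})^2 + (-\frac{125}{1913})^2*(e_{56})^2 = \frac{2250000}{3659569}*(-1) + \frac{1822500}{3659569}*(-1) + \frac{2250000}{3659569}*(+1) + \frac{20295025}{131744484}*(-1) + \frac{90000}{3659569}*(+1) + \frac{15625}{3659569}*(+1) + \frac{455625}{3659569}*(+1) + \frac{72900}{3659569}*(+1) + \frac{50625}{14638276}*(+1) + \frac{16605625}{32936121}*(+1) + \frac{90000}{3659569}*(-1) + \frac{15625}{3659569}*(-1) = 0 (each basis 2-blade squares to minus the product of its generators' squares); cross terms between blades sharing an index anticommute and cancel; the commuting (index-disjoint) pairs give grade-4 terms 2*c*c'*(blade product), which cancel blade by blade — e_{1234}: \frac{810000}{3659569} - \frac{810000}{3659569} = 0; e_{1235}: -\frac{337500}{3659569} + \frac{337500}{3659569} = 0; e_{1236}: -\frac{4075000}{3659569} + \frac{1822500}{3659569} + \frac{2252500}{3659569} = 0; e_{1246}: -\frac{900000}{3659569} + \frac{900000}{3659569} = 0; e_{1256}: \frac{375000}{3659569} - \frac{375000}{3659569} = 0; e_{1346}: \frac{810000}{3659569} - \frac{810000}{3659569} = 0; e_{1356}: -\frac{337500}{3659569} + \frac{337500}{3659569} = 0; e_{2345}: -\frac{67500}{3659569} + \frac{67500}{3659569} = 0; e_{2346}: \frac{450500}{3659569} - \frac{815000}{3659569} + \frac{364500}{3659569} = 0; e_{2356}: -\frac{563125}{10978707} + \frac{1018750}{10978707} - \frac{151875}{3659569} = 0; e_{2456}: -\frac{75000}{3659569} + \frac{75000}{3659569} = 0; e_{3456}: \frac{67500}{3659569} - \frac{67500}{3659569} = 0 — confirming B is simple. So B^2 = 0.
Answer: null-rotation, certificate B^2 = 0. Why this suffices: the scalar 0 survives any versor conjugation, so its sign alone determines the class however B is presented.


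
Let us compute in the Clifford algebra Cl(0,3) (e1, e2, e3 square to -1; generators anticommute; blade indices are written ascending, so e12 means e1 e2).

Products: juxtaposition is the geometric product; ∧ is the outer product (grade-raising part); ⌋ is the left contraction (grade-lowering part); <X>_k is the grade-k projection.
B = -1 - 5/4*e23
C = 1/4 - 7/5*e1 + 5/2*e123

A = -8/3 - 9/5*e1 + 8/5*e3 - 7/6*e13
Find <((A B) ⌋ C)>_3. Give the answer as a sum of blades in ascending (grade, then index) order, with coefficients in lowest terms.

step 1: 8/3 + 9/5*e1 - 2*e2 - 8/5*e3 + 35/24*e12 + 7/6*e13 + 10/3*e23 + 9/4*e123
step 2: 5287/600 - 181/15*e1 + 35/12*e2 - 175/48*e3 + 4*e12 - 5*e13 - 9/2*e23 + 20/3*e123
step 3: 20/3*e123
Answer: 20/3*e123


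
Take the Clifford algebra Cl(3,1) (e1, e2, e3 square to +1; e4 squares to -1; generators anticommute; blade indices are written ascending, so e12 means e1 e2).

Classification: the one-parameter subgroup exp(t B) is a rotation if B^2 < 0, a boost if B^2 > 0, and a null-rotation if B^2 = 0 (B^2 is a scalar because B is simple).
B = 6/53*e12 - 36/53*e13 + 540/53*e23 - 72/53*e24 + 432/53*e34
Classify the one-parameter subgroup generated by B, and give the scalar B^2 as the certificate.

B^2 term by term: the squares give (6/53)^2*(e12)^2 + (-36/53)^2*(e13)^2 + (540/53)^2*(e23)^2 + (-72/53)^2*(e24)^2 + (432/53)^2*(e34)^2 = 36/2809*(-1) + 1296/2809*(-1) + 291600/2809*(-1) + 5184/2809*(+1) + 186624/2809*(+1) = -36 (each basis 2-blade squares to minus the product of its generators' squares); cross terms between blades sharing an index anticommute and cancel; the commuting (index-disjoint) pairs give grade-4 terms 2*c*c'*(blade product), which cancel blade by blade — e1234: 5184/2809 - 5184/2809 = 0 — confirming B is simple. So B^2 = -36.
Answer: rotation, certificate B^2 = -36. B^2 = -36 is basis-independent, so its sign is the whole story.


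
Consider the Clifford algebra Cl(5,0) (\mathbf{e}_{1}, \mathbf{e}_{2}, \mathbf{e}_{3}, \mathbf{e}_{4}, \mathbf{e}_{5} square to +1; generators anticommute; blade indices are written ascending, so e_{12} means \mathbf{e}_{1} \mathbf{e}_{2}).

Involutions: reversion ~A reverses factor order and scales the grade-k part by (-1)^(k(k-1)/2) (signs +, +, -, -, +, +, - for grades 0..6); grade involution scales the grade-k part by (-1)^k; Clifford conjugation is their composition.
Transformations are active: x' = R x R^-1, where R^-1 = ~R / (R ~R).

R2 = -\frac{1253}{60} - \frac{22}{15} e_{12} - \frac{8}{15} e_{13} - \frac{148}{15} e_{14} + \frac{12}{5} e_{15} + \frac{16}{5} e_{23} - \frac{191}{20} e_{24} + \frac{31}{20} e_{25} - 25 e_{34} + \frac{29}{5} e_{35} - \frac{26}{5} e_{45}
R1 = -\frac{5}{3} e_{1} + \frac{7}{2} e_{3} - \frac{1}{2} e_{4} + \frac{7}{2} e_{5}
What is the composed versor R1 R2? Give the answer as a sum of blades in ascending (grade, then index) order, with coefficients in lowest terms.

Distribute over the terms of R1 (each basis-blade product reordered to ascending indices, repeated generators contracted through their squares):
(-\frac{5}{3} e_{1}) R2 = \frac{1253}{36} e_{1} + \frac{22}{9} e_{2} + \frac{8}{9} e_{3} + \frac{148}{9} e_{4} - 4 e_{5} - \frac{16}{3} e_{123} + \frac{191}{12} e_{124} - \frac{31}{12} e_{125} + \frac{125}{3} e_{134} - \frac{29}{3} e_{135} + \frac{26}{3} e_{145}
(\frac{7}{2} e_{3}) R2 = \frac{28}{15} e_{1} - \frac{56}{5} e_{2} - \frac{8771}{120} e_{3} - \frac{175}{2} e_{4} + \frac{203}{10} e_{5} - \frac{77}{15} e_{123} + \frac{518}{15} e_{134} - \frac{42}{5} e_{135} + \frac{1337}{40} e_{234} - \frac{217}{40} e_{235} - \frac{91}{5} e_{345}
(-\frac{1}{2} e_{4}) R2 = -\frac{74}{15} e_{1} - \frac{191}{40} e_{2} - \frac{25}{2} e_{3} + \frac{1253}{120} e_{4} + \frac{13}{5} e_{5} + \frac{11}{15} e_{124} + \frac{4}{15} e_{134} + \frac{6}{5} e_{145} - \frac{8}{5} e_{234} + \frac{31}{40} e_{245} + \frac{29}{10} e_{345}
(\frac{7}{2} e_{5}) R2 = -\frac{42}{5} e_{1} - \frac{217}{40} e_{2} - \frac{203}{10} e_{3} + \frac{91}{5} e_{4} - \frac{8771}{120} e_{5} - \frac{77}{15} e_{125} - \frac{28}{15} e_{135} - \frac{518}{15} e_{145} + \frac{56}{5} e_{235} - \frac{1337}{40} e_{245} - \frac{175}{2} e_{345}
Summing the partial products and collecting blades:
Answer: \frac{4201}{180} e_{1} - \frac{853}{45} e_{2} - \frac{37801}{360} e_{3} - \frac{15269}{360} e_{4} - \frac{6503}{120} e_{5} - \frac{157}{15} e_{123} + \frac{333}{20} e_{124} - \frac{463}{60} e_{125} + \frac{1147}{15} e_{134} - \frac{299}{15} e_{135} - \frac{74}{3} e_{145} + \frac{1273}{40} e_{234} + \frac{231}{40} e_{235} - \frac{653}{20} e_{245} - \frac{514}{5} e_{345}


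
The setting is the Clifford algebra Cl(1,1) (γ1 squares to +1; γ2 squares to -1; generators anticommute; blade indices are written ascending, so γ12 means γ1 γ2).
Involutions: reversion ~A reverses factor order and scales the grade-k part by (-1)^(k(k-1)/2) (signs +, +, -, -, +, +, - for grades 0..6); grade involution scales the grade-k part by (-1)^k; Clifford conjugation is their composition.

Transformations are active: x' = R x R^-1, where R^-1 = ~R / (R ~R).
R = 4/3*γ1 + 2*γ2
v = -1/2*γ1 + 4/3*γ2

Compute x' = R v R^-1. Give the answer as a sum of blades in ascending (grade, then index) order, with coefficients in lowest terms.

~R = 4/3*γ1 + 2*γ2, and R ~R = -20/9, so R^-1 = ~R / (-20/9).
R v = -10/3 + 25/9*γ12
Answer: 9/2*γ1 + 14/3*γ2


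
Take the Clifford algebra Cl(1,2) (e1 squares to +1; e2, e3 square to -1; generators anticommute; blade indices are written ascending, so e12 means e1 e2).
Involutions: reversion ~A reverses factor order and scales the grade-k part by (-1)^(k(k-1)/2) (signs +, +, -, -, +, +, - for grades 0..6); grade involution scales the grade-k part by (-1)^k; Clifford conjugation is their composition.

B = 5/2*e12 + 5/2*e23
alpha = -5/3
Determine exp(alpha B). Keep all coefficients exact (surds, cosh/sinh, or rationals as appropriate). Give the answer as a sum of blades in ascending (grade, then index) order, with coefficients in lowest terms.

B^2 term by term: the squares give (5/2)^2*(e12)^2 + (5/2)^2*(e23)^2 = 25/4*(+1) + 25/4*(-1) = 0 (each basis 2-blade squares to minus the product of its generators' squares); cross terms between blades sharing an index anticommute and cancel. So B^2 = 0.
B^2 = 0, and the exponential is exactly linear here: exp(alpha B) = 1 + alpha B (parabolic case).
Answer: 1 - 25/6*e12 - 25/6*e23


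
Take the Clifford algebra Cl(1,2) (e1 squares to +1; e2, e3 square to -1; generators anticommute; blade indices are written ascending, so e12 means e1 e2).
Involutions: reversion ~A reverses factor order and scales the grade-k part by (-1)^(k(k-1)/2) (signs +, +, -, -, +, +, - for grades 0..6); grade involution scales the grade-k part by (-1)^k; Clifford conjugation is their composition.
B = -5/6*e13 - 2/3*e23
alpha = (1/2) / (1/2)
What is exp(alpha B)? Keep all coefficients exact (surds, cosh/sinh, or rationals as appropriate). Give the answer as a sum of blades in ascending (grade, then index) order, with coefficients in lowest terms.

B^2 term by term: the squares give (-5/6)^2*(e13)^2 + (-2/3)^2*(e23)^2 = 25/36*(+1) + 4/9*(-1) = 1/4 (each basis 2-blade squares to minus the product of its generators' squares); cross terms between blades sharing an index anticommute and cancel. So B^2 = 1/4.
B^2 = 1/4 — a positive square means the series sums to a boost: l = 1/2, alpha*l = 1/2, so exp(alpha B) = cosh(1/2) + (sinh(1/2)/(1/2))*B = cosh(1/2) + (2*sinh(1/2))*B.
Answer: cosh(1/2) - 5*sinh(1/2)/3*e13 - 4*sinh(1/2)/3*e23


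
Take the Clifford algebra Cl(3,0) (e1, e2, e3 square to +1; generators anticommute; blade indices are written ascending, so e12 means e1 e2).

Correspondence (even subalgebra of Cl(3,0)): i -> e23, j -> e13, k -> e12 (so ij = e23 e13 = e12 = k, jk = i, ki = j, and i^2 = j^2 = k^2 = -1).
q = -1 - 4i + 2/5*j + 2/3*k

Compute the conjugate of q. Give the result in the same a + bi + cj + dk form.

In blades: q = -1 + 2/3*e12 + 2/5*e13 - 4*e23.
Quaternion conjugation is reversion on the even subalgebra: the scalar is fixed and every grade-2 blade flips sign, giving -1 - 2/3*e12 - 2/5*e13 + 4*e23; translating back:
Answer: -1 + 4i - 2/5*j - 2/3*k
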